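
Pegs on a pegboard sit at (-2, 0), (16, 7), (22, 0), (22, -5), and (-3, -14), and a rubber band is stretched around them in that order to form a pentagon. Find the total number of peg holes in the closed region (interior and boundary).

320

Using the shoelace formula, 2A = |((-2)·7 − 16·0) + (16·0 − 22·7) + (22·(-5) − 22·0) + (22·(-14) − (-3)·(-5)) + ((-3)·0 − (-2)·(-14))| = 629, so the area is 314.5.
Summing gcd(|Δx|,|Δy|) over the edges gives the boundary count: gcd(18,7) + gcd(6,7) + gcd(0,5) + gcd(25,9) + gcd(1,14) = 1+1+5+1+1 = 9.
Pick's theorem gives I = A − B/2 + 1 = 314.5 − 9/2 + 1 = 311, so the closed region contains I + B = 311 + 9 = 320 lattice points.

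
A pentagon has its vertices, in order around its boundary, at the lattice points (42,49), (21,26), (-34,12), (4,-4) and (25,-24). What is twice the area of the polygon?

The shoelace formula gives twice the area as |(42·26 − 21·49) + (21·12 − (-34)·26) + ((-34)·(-4) − 4·12) + (4·(-24) − 25·(-4)) + (25·49 − 42·(-24))| = 3524, so the area is 1762.

3524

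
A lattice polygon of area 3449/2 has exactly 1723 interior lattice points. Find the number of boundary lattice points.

Pick's theorem gives A = I + B/2 − 1, so B = 2(A − I + 1) = 2(3449/2 − 1723 + 1) = 5.

5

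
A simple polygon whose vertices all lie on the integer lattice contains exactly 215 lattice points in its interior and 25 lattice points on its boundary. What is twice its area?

Pick's theorem states A = I + B/2 − 1, so A = 215 + 25/2 − 1 = 453/2.
Hence 2A = 453.

453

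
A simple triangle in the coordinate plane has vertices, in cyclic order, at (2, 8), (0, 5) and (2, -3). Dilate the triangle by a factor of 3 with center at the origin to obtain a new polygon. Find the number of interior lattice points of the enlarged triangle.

The shoelace formula gives twice the area as |[2·5 − 0·8] + [0·(-3) − 2·5] + [2·8 − 2·(-3)]| = 22, so the area is 11.
Summing gcd(|Δx|,|Δy|) over the edges gives the boundary count: gcd(2,3) + gcd(2,8) + gcd(0,11) = 1+2+11 = 14.
Scaling by 3 multiplies the area by 3² = 9 (so the new area is 99) and multiplies the boundary lattice-point count by 3, giving 42.
By Pick's theorem, the interior count of the dilated polygon is 99 − 42/2 + 1 = 79.

79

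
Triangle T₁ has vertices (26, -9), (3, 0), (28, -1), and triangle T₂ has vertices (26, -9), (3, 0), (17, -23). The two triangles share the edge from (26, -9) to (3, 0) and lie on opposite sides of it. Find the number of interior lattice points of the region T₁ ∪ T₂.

The union is the simple quadrilateral with vertices (26, -9), (28, -1), (3, 0), (17, -23) in order.
Using the shoelace formula, 2A = |[26·(-1) − 28·(-9)] + [28·0 − 3·(-1)] + [3·(-23) − 17·0] + [17·(-9) − 26·(-23)]| = 605, so the area is 302.5.
Along each edge there are gcd(|Δx|,|Δy|)+1 lattice points, so counting each shared vertex once the boundary has gcd(2,8) + gcd(25,1) + gcd(14,23) + gcd(9,14) = 2+1+1+1 = 5.
By Pick's theorem I = A − B/2 + 1 = 302.5 − 5/2 + 1 = 301.

301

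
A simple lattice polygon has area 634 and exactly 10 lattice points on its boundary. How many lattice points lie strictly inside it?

630

From Pick's theorem, I = A − B/2 + 1 = 634 − 10/2 + 1 = 630.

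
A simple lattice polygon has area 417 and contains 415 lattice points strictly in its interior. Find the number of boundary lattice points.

6

Pick's theorem gives A = I + B/2 − 1, so B = 2(A − I + 1) = 2(417 − 415 + 1) = 6.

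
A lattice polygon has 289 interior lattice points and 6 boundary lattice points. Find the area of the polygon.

291

By Pick's theorem, A = I + B/2 − 1 = 289 + 6/2 − 1 = 291.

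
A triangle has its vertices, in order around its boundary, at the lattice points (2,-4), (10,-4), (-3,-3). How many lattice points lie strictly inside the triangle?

Using the shoelace formula, 2A = |[2·(-4) − 10·(-4)] + [10·(-3) − (-3)·(-4)] + [(-3)·(-4) − 2·(-3)]| = 8, so the area is 4.
Summing gcd(|Δx|,|Δy|) over the edges gives the boundary count: gcd(8,0) + gcd(13,1) + gcd(5,1) = 8+1+1 = 10.
Pick's theorem gives I = A − B/2 + 1 = 4 − 10/2 + 1 = 0.

0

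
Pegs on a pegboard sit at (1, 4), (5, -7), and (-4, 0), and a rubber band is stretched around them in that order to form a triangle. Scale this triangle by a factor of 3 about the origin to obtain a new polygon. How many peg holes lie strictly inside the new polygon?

The shoelace formula gives twice the area as |[1·(-7) − 5·4] + [5·0 − (-4)·(-7)] + [(-4)·4 − 1·0]| = 71, so the area is 35.5.
The number of boundary lattice points is Σ gcd(|Δx|,|Δy|) = gcd(4,11) + gcd(9,7) + gcd(5,4) = 1+1+1 = 3.
Scaling by 3 multiplies the area by 3² = 9 (so the new area is 319.5) and multiplies the boundary lattice-point count by 3, giving 9.
By Pick's theorem, the interior count of the dilated polygon is 319.5 − 9/2 + 1 = 316.

316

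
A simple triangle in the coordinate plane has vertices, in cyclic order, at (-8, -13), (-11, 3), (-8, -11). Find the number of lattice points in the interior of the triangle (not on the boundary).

2

By the shoelace formula, twice the signed area is |((-8)·3 − (-11)·(-13)) + ((-11)·(-11) − (-8)·3) + ((-8)·(-13) − (-8)·(-11))| = 6, so the area is 3.
Summing gcd(|Δx|,|Δy|) over the edges gives the boundary count: gcd(3,16) + gcd(3,14) + gcd(0,2) = 1+1+2 = 4.
By Pick's theorem A = I + B/2 − 1, so I = 3 − 4/2 + 1 = 2.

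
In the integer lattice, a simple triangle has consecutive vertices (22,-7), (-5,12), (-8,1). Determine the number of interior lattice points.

176

The shoelace formula gives twice the area as |[22·12 − (-5)·(-7)] + [(-5)·1 − (-8)·12] + [(-8)·(-7) − 22·1]| = 354, so the area is 177.
Along each edge there are gcd(|Δx|,|Δy|)+1 lattice points, so counting each shared vertex once the boundary has gcd(27,19) + gcd(3,11) + gcd(30,8) = 1+1+2 = 4.
By Pick's theorem A = I + B/2 − 1, so I = 177 − 4/2 + 1 = 176.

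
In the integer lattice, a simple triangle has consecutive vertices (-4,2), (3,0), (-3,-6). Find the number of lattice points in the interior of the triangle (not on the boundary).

The shoelace formula gives twice the area as |((-4)·0 − 3·2) + (3·(-6) − (-3)·0) + ((-3)·2 − (-4)·(-6))| = 54, so the area is 27.
Summing gcd(|Δx|,|Δy|) over the edges gives the boundary count: gcd(7,2) + gcd(6,6) + gcd(1,8) = 1+6+1 = 8.
Pick's theorem gives I = A − B/2 + 1 = 27 − 8/2 + 1 = 24.

24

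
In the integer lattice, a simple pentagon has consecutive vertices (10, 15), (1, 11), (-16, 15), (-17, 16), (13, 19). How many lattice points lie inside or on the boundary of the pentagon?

125

The shoelace formula gives twice the area as |[10·11 − 1·15] + [1·15 − (-16)·11] + [(-16)·16 − (-17)·15] + [(-17)·19 − 13·16] + [13·15 − 10·19]| = 241, so the area is 241/2.
The number of boundary lattice points is Σ gcd(|Δx|,|Δy|) = gcd(9,4) + gcd(17,4) + gcd(1,1) + gcd(30,3) + gcd(3,4) = 1+1+1+3+1 = 7.
Pick's theorem gives I = A − B/2 + 1 = 241/2 − 7/2 + 1 = 118, so the closed region contains I + B = 118 + 7 = 125 lattice points.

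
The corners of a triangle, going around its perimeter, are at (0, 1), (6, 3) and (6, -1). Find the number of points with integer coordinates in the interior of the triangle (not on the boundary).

9

The shoelace formula gives twice the area as |(0·3 − 6·1) + (6·(-1) − 6·3) + (6·1 − 0·(-1))| = 24, so the area is 12.
The number of boundary lattice points is Σ gcd(|Δx|,|Δy|) = gcd(6,2) + gcd(0,4) + gcd(6,2) = 2+4+2 = 8.
By Pick's theorem A = I + B/2 − 1, so I = 12 − 8/2 + 1 = 9.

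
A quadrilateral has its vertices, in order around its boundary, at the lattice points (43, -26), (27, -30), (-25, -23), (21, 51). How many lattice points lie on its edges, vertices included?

Along each edge there are gcd(|Δx|,|Δy|)+1 lattice points, so counting each shared vertex once the boundary has gcd(16,4) + gcd(52,7) + gcd(46,74) + gcd(22,77) = 4+1+2+11 = 18.

18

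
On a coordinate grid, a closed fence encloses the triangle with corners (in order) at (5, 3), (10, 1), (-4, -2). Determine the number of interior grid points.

Using the shoelace formula, 2A = |(5·1 − 10·3) + (10·(-2) − (-4)·1) + ((-4)·3 − 5·(-2))| = 43, so the area is 21.5.
The number of boundary lattice points is Σ gcd(|Δx|,|Δy|) = gcd(5,2) + gcd(14,3) + gcd(9,5) = 1+1+1 = 3.
By Pick's theorem A = I + B/2 − 1, so I = 21.5 − 3/2 + 1 = 21.

21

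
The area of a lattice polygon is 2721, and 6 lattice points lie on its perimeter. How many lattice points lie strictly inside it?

2719

Pick's theorem A = I + B/2 − 1 rearranges to I = A − B/2 + 1 = 2721 − 6/2 + 1 = 2719.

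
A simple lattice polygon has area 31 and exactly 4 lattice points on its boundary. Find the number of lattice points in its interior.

30

From Pick's theorem, I = A − B/2 + 1 = 31 − 4/2 + 1 = 30.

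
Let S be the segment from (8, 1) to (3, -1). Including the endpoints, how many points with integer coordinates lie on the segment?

2

The number of lattice points on a segment between lattice points is gcd(|Δx|,|Δy|) + 1 = gcd(5,2) + 1 = 1 + 1 = 2.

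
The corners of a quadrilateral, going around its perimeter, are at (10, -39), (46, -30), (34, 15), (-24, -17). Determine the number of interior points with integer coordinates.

2039

The shoelace formula gives twice the area as |[10·(-30) − 46·(-39)] + [46·15 − 34·(-30)] + [34·(-17) − (-24)·15] + [(-24)·(-39) − 10·(-17)]| = 4092, so the area is 2046.
The number of boundary lattice points is Σ gcd(|Δx|,|Δy|) = gcd(36,9) + gcd(12,45) + gcd(58,32) + gcd(34,22) = 9+3+2+2 = 16.
Pick's theorem gives I = A − B/2 + 1 = 2046 − 16/2 + 1 = 2039.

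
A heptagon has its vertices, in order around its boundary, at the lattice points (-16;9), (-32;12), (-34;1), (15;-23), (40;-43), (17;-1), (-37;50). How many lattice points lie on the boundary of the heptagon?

The number of boundary lattice points is Σ gcd(|Δx|,|Δy|) = gcd(16,3) + gcd(2,11) + gcd(49,24) + gcd(25,20) + gcd(23,42) + gcd(54,51) + gcd(21,41) = 1+1+1+5+1+3+1 = 13.

13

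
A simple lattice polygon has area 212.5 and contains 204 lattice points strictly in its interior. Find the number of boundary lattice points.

19

Pick's theorem gives A = I + B/2 − 1, so B = 2(A − I + 1) = 2(212.5 − 204 + 1) = 19.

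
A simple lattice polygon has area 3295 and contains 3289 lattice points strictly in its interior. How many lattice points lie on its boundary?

14

Pick's theorem gives A = I + B/2 − 1, so B = 2(A − I + 1) = 2(3295 − 3289 + 1) = 14.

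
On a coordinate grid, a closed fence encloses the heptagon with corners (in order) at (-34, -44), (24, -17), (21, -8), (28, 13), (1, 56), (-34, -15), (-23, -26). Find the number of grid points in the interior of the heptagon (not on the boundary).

3192

The shoelace formula gives twice the area as |((-34)·(-17) − 24·(-44)) + (24·(-8) − 21·(-17)) + (21·13 − 28·(-8)) + (28·56 − 1·13) + (1·(-15) − (-34)·56) + ((-34)·(-26) − (-23)·(-15)) + ((-23)·(-44) − (-34)·(-26))| = 6407, so the area is 3203.5.
Along each edge there are gcd(|Δx|,|Δy|)+1 lattice points, so counting each shared vertex once the boundary has gcd(58,27) + gcd(3,9) + gcd(7,21) + gcd(27,43) + gcd(35,71) + gcd(11,11) + gcd(11,18) = 1+3+7+1+1+11+1 = 25.
By Pick's theorem A = I + B/2 − 1, so I = 3203.5 − 25/2 + 1 = 3192.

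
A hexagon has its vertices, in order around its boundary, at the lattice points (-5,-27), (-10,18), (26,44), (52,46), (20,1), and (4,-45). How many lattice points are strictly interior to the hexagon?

Using the shoelace formula, 2A = |[(-5)·18 − (-10)·(-27)] + [(-10)·44 − 26·18] + [26·46 − 52·44] + [52·1 − 20·46] + [20·(-45) − 4·1] + [4·(-27) − (-5)·(-45)]| = 4465, so the area is 2232.5.
Along each edge there are gcd(|Δx|,|Δy|)+1 lattice points, so counting each shared vertex once the boundary has gcd(5,45) + gcd(36,26) + gcd(26,2) + gcd(32,45) + gcd(16,46) + gcd(9,18) = 5+2+2+1+2+9 = 21.
Pick's theorem gives I = A − B/2 + 1 = 2232.5 − 21/2 + 1 = 2223.

2223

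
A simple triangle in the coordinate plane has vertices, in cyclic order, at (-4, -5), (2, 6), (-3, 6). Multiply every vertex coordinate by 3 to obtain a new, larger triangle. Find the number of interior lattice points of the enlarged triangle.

The shoelace formula gives twice the area as |((-4)·6 − 2·(-5)) + (2·6 − (-3)·6) + ((-3)·(-5) − (-4)·6)| = 55, so the area is 27.5.
The number of boundary lattice points is Σ gcd(|Δx|,|Δy|) = gcd(6,11) + gcd(5,0) + gcd(1,11) = 1+5+1 = 7.
Scaling by 3 multiplies the area by 3² = 9 (so the new area is 247.5) and multiplies the boundary lattice-point count by 3, giving 21.
By Pick's theorem, the interior count of the dilated polygon is 247.5 − 21/2 + 1 = 238.

238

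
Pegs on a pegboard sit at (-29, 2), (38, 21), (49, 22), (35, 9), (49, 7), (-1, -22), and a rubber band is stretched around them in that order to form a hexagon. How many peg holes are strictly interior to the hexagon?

The shoelace formula gives twice the area as |((-29)·21 − 38·2) + (38·22 − 49·21) + (49·9 − 35·22) + (35·7 − 49·9) + (49·(-22) − (-1)·7) + ((-1)·2 − (-29)·(-22))| = 3114, so the area is 1557.
The number of boundary lattice points is Σ gcd(|Δx|,|Δy|) = gcd(67,19) + gcd(11,1) + gcd(14,13) + gcd(14,2) + gcd(50,29) + gcd(28,24) = 1+1+1+2+1+4 = 10.
By Pick's theorem A = I + B/2 − 1, so I = 1557 − 10/2 + 1 = 1553.

1553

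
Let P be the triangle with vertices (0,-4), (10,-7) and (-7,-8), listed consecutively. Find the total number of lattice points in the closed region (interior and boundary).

By the shoelace formula, twice the signed area is |[0·(-7) − 10·(-4)] + [10·(-8) − (-7)·(-7)] + [(-7)·(-4) − 0·(-8)]| = 61, so the area is 30.5.
Along each edge there are gcd(|Δx|,|Δy|)+1 lattice points, so counting each shared vertex once the boundary has gcd(10,3) + gcd(17,1) + gcd(7,4) = 1+1+1 = 3.
Pick's theorem gives I = A − B/2 + 1 = 30.5 − 3/2 + 1 = 30, so the closed region contains I + B = 30 + 3 = 33 lattice points.

33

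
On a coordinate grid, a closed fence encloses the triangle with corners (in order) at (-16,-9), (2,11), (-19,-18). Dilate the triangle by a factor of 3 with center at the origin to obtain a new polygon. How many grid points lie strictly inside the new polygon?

Using the shoelace formula, 2A = |((-16)·11 − 2·(-9)) + (2·(-18) − (-19)·11) + ((-19)·(-9) − (-16)·(-18))| = 102, so the area is 51.
The number of boundary lattice points is Σ gcd(|Δx|,|Δy|) = gcd(18,20) + gcd(21,29) + gcd(3,9) = 2+1+3 = 6.
Scaling by 3 multiplies the area by 3² = 9 (so the new area is 459) and multiplies the boundary lattice-point count by 3, giving 18.
By Pick's theorem, the interior count of the dilated polygon is 459 − 18/2 + 1 = 451.

451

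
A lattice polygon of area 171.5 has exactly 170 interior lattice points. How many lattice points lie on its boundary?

5

Pick's theorem gives A = I + B/2 − 1, so B = 2(A − I + 1) = 2(171.5 − 170 + 1) = 5.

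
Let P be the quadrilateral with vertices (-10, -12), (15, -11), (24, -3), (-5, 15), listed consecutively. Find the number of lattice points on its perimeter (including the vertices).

Along each edge there are gcd(|Δx|,|Δy|)+1 lattice points, so counting each shared vertex once the boundary has gcd(25,1) + gcd(9,8) + gcd(29,18) + gcd(5,27) = 1+1+1+1 = 4.

4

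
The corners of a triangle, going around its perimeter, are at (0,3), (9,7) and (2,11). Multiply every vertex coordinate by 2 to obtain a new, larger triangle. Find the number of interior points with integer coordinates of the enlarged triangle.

By the shoelace formula, twice the signed area is |(0·7 − 9·3) + (9·11 − 2·7) + (2·3 − 0·11)| = 64, so the area is 32.
Along each edge there are gcd(|Δx|,|Δy|)+1 lattice points, so counting each shared vertex once the boundary has gcd(9,4) + gcd(7,4) + gcd(2,8) = 1+1+2 = 4.
Scaling by 2 multiplies the area by 2² = 4 (so the new area is 128) and multiplies the boundary lattice-point count by 2, giving 8.
By Pick's theorem, the interior count of the dilated polygon is 128 − 8/2 + 1 = 125.

125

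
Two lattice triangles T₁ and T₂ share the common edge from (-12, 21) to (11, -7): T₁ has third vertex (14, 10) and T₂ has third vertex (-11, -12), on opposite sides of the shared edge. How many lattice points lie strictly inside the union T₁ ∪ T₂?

602

The union is the simple quadrilateral with vertices (-12, 21), (14, 10), (11, -7), (-11, -12) in order.
The shoelace formula gives twice the area as |[(-12)·10 − 14·21] + [14·(-7) − 11·10] + [11·(-12) − (-11)·(-7)] + [(-11)·21 − (-12)·(-12)]| = 1206, so the area is 603.
The number of boundary lattice points is Σ gcd(|Δx|,|Δy|) = gcd(26,11) + gcd(3,17) + gcd(22,5) + gcd(1,33) = 1+1+1+1 = 4.
By Pick's theorem I = A − B/2 + 1 = 603 − 4/2 + 1 = 602.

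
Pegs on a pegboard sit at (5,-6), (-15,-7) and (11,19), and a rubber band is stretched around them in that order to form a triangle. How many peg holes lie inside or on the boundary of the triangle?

262

Using the shoelace formula, 2A = |(5·(-7) − (-15)·(-6)) + ((-15)·19 − 11·(-7)) + (11·(-6) − 5·19)| = 494, so the area is 247.
Summing gcd(|Δx|,|Δy|) over the edges gives the boundary count: gcd(20,1) + gcd(26,26) + gcd(6,25) = 1+26+1 = 28.
Pick's theorem gives I = A − B/2 + 1 = 247 − 28/2 + 1 = 234, so the closed region contains I + B = 234 + 28 = 262 lattice points.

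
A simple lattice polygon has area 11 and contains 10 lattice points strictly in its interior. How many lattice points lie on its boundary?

4

Pick's theorem gives A = I + B/2 − 1, so B = 2(A − I + 1) = 2(11 − 10 + 1) = 4.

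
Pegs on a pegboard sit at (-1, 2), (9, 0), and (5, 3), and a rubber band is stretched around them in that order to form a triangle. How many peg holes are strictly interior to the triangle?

10

By the shoelace formula, twice the signed area is |[(-1)·0 − 9·2] + [9·3 − 5·0] + [5·2 − (-1)·3]| = 22, so the area is 11.
Along each edge there are gcd(|Δx|,|Δy|)+1 lattice points, so counting each shared vertex once the boundary has gcd(10,2) + gcd(4,3) + gcd(6,1) = 2+1+1 = 4.
Pick's theorem gives I = A − B/2 + 1 = 11 − 4/2 + 1 = 10.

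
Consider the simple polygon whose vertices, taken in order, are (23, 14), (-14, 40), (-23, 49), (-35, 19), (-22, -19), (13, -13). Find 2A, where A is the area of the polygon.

4725

Using the shoelace formula, 2A = |[23·40 − (-14)·14] + [(-14)·49 − (-23)·40] + [(-23)·19 − (-35)·49] + [(-35)·(-19) − (-22)·19] + [(-22)·(-13) − 13·(-19)] + [13·14 − 23·(-13)]| = 4725, so the area is 4725/2.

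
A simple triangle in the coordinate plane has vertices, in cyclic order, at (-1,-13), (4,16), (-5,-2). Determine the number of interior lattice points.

81

By the shoelace formula, twice the signed area is |((-1)·16 − 4·(-13)) + (4·(-2) − (-5)·16) + ((-5)·(-13) − (-1)·(-2))| = 171, so the area is 171/2.
Along each edge there are gcd(|Δx|,|Δy|)+1 lattice points, so counting each shared vertex once the boundary has gcd(5,29) + gcd(9,18) + gcd(4,11) = 1+9+1 = 11.
By Pick's theorem A = I + B/2 − 1, so I = 171/2 − 11/2 + 1 = 81.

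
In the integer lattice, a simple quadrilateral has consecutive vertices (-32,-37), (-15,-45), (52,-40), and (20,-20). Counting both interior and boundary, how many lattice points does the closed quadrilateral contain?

The shoelace formula gives twice the area as |[(-32)·(-45) − (-15)·(-37)] + [(-15)·(-40) − 52·(-45)] + [52·(-20) − 20·(-40)] + [20·(-37) − (-32)·(-20)]| = 2205, so the area is 1102.5.
Along each edge there are gcd(|Δx|,|Δy|)+1 lattice points, so counting each shared vertex once the boundary has gcd(17,8) + gcd(67,5) + gcd(32,20) + gcd(52,17) = 1+1+4+1 = 7.
Pick's theorem gives I = A − B/2 + 1 = 1102.5 − 7/2 + 1 = 1100, so the closed region contains I + B = 1100 + 7 = 1107 lattice points.

1107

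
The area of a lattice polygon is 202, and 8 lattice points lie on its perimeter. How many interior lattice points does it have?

199

Pick's theorem A = I + B/2 − 1 rearranges to I = A − B/2 + 1 = 202 − 8/2 + 1 = 199.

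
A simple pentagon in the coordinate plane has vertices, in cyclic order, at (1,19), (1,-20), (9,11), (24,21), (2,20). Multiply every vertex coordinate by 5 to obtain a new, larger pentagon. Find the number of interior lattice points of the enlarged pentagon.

6546

The shoelace formula gives twice the area as |[1·(-20) − 1·19] + [1·11 − 9·(-20)] + [9·21 − 24·11] + [24·20 − 2·21] + [2·19 − 1·20]| = 533, so the area is 533/2.
Along each edge there are gcd(|Δx|,|Δy|)+1 lattice points, so counting each shared vertex once the boundary has gcd(0,39) + gcd(8,31) + gcd(15,10) + gcd(22,1) + gcd(1,1) = 39+1+5+1+1 = 47.
Scaling by 5 multiplies the area by 5² = 25 (so the new area is 13325/2) and multiplies the boundary lattice-point count by 5, giving 235.
By Pick's theorem, the interior count of the dilated polygon is 13325/2 − 235/2 + 1 = 6546.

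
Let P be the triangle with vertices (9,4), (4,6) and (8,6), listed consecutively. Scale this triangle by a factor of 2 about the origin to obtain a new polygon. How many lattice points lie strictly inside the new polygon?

By the shoelace formula, twice the signed area is |[9·6 − 4·4] + [4·6 − 8·6] + [8·4 − 9·6]| = 8, so the area is 4.
Summing gcd(|Δx|,|Δy|) over the edges gives the boundary count: gcd(5,2) + gcd(4,0) + gcd(1,2) = 1+4+1 = 6.
Scaling by 2 multiplies the area by 2² = 4 (so the new area is 16) and multiplies the boundary lattice-point count by 2, giving 12.
By Pick's theorem, the interior count of the dilated polygon is 16 − 12/2 + 1 = 11.

11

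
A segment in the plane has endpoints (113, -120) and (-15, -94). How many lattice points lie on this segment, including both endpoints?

3

The number of lattice points on a segment between lattice points is gcd(|Δx|,|Δy|) + 1 = gcd(128,26) + 1 = 2 + 1 = 3.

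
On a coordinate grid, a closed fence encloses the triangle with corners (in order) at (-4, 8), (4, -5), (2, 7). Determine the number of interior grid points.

By the shoelace formula, twice the signed area is |[(-4)·(-5) − 4·8] + [4·7 − 2·(-5)] + [2·8 − (-4)·7]| = 70, so the area is 35.
The number of boundary lattice points is Σ gcd(|Δx|,|Δy|) = gcd(8,13) + gcd(2,12) + gcd(6,1) = 1+2+1 = 4.
By Pick's theorem A = I + B/2 − 1, so I = 35 − 4/2 + 1 = 34.

34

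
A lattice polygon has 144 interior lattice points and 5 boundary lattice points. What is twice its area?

291

By Pick's theorem, A = I + B/2 − 1 = 144 + 5/2 − 1 = 291/2.
Hence 2A = 291.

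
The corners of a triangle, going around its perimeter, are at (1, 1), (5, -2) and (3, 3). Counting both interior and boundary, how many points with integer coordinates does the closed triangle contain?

By the shoelace formula, twice the signed area is |[1·(-2) − 5·1] + [5·3 − 3·(-2)] + [3·1 − 1·3]| = 14, so the area is 7.
Along each edge there are gcd(|Δx|,|Δy|)+1 lattice points, so counting each shared vertex once the boundary has gcd(4,3) + gcd(2,5) + gcd(2,2) = 1+1+2 = 4.
Pick's theorem gives I = A − B/2 + 1 = 7 − 4/2 + 1 = 6, so the closed region contains I + B = 6 + 4 = 10 lattice points.

10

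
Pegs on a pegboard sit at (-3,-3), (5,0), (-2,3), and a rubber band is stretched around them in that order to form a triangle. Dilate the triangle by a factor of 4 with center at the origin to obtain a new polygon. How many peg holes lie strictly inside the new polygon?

355

Using the shoelace formula, 2A = |[(-3)·0 − 5·(-3)] + [5·3 − (-2)·0] + [(-2)·(-3) − (-3)·3]| = 45, so the area is 45/2.
Summing gcd(|Δx|,|Δy|) over the edges gives the boundary count: gcd(8,3) + gcd(7,3) + gcd(1,6) = 1+1+1 = 3.
Scaling by 4 multiplies the area by 4² = 16 (so the new area is 360) and multiplies the boundary lattice-point count by 4, giving 12.
By Pick's theorem, the interior count of the dilated polygon is 360 − 12/2 + 1 = 355.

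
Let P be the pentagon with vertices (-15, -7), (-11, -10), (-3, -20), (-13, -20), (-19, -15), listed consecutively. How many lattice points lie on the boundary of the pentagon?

Summing gcd(|Δx|,|Δy|) over the edges gives the boundary count: gcd(4,3) + gcd(8,10) + gcd(10,0) + gcd(6,5) + gcd(4,8) = 1+2+10+1+4 = 18.

18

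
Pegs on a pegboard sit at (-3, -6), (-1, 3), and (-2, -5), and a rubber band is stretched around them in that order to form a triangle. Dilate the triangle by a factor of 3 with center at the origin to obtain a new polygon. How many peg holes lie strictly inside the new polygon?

Using the shoelace formula, 2A = |[(-3)·3 − (-1)·(-6)] + [(-1)·(-5) − (-2)·3] + [(-2)·(-6) − (-3)·(-5)]| = 7, so the area is 3.5.
Along each edge there are gcd(|Δx|,|Δy|)+1 lattice points, so counting each shared vertex once the boundary has gcd(2,9) + gcd(1,8) + gcd(1,1) = 1+1+1 = 3.
Scaling by 3 multiplies the area by 3² = 9 (so the new area is 63/2) and multiplies the boundary lattice-point count by 3, giving 9.
By Pick's theorem, the interior count of the dilated polygon is 63/2 − 9/2 + 1 = 28.

28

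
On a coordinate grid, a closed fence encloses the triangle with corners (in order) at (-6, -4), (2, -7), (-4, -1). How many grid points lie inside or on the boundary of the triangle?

Using the shoelace formula, 2A = |[(-6)·(-7) − 2·(-4)] + [2·(-1) − (-4)·(-7)] + [(-4)·(-4) − (-6)·(-1)]| = 30, so the area is 15.
The number of boundary lattice points is Σ gcd(|Δx|,|Δy|) = gcd(8,3) + gcd(6,6) + gcd(2,3) = 1+6+1 = 8.
Pick's theorem gives I = A − B/2 + 1 = 15 − 8/2 + 1 = 12, so the closed region contains I + B = 12 + 8 = 20 lattice points.

20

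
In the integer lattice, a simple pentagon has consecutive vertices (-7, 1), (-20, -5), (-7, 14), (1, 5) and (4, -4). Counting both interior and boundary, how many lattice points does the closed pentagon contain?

Using the shoelace formula, 2A = |[(-7)·(-5) − (-20)·1] + [(-20)·14 − (-7)·(-5)] + [(-7)·5 − 1·14] + [1·(-4) − 4·5] + [4·1 − (-7)·(-4)]| = 357, so the area is 357/2.
The number of boundary lattice points is Σ gcd(|Δx|,|Δy|) = gcd(13,6) + gcd(13,19) + gcd(8,9) + gcd(3,9) + gcd(11,5) = 1+1+1+3+1 = 7.
Pick's theorem gives I = A − B/2 + 1 = 357/2 − 7/2 + 1 = 176, so the closed region contains I + B = 176 + 7 = 183 lattice points.

183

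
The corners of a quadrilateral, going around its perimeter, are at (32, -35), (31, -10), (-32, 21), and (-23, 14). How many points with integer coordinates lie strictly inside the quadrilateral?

743

The shoelace formula gives twice the area as |[32·(-10) − 31·(-35)] + [31·21 − (-32)·(-10)] + [(-32)·14 − (-23)·21] + [(-23)·(-35) − 32·14]| = 1488, so the area is 744.
Summing gcd(|Δx|,|Δy|) over the edges gives the boundary count: gcd(1,25) + gcd(63,31) + gcd(9,7) + gcd(55,49) = 1+1+1+1 = 4.
By Pick's theorem A = I + B/2 − 1, so I = 744 − 4/2 + 1 = 743.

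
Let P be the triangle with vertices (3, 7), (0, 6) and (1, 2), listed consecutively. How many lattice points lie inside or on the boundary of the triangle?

9

The shoelace formula gives twice the area as |[3·6 − 0·7] + [0·2 − 1·6] + [1·7 − 3·2]| = 13, so the area is 6.5.
Along each edge there are gcd(|Δx|,|Δy|)+1 lattice points, so counting each shared vertex once the boundary has gcd(3,1) + gcd(1,4) + gcd(2,5) = 1+1+1 = 3.
Pick's theorem gives I = A − B/2 + 1 = 6.5 − 3/2 + 1 = 6, so the closed region contains I + B = 6 + 3 = 9 lattice points.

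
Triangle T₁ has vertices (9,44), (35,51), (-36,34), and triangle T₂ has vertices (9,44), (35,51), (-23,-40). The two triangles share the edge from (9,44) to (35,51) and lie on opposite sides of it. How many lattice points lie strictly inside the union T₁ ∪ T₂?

The union is the simple quadrilateral with vertices (9,44), (-36,34), (35,51), (-23,-40) in order.
By the shoelace formula, twice the signed area is |(9·34 − (-36)·44) + ((-36)·51 − 35·34) + (35·(-40) − (-23)·51) + ((-23)·44 − 9·(-40))| = 2015, so the area is 1007.5.
Along each edge there are gcd(|Δx|,|Δy|)+1 lattice points, so counting each shared vertex once the boundary has gcd(45,10) + gcd(71,17) + gcd(58,91) + gcd(32,84) = 5+1+1+4 = 11.
By Pick's theorem I = A − B/2 + 1 = 1007.5 − 11/2 + 1 = 1003.

1003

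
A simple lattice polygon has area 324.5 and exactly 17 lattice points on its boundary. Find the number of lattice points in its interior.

From Pick's theorem, I = A − B/2 + 1 = 324.5 − 17/2 + 1 = 317.

317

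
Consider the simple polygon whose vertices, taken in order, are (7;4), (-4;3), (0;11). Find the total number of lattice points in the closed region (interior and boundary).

The shoelace formula gives twice the area as |[7·3 − (-4)·4] + [(-4)·11 − 0·3] + [0·4 − 7·11]| = 84, so the area is 42.
Summing gcd(|Δx|,|Δy|) over the edges gives the boundary count: gcd(11,1) + gcd(4,8) + gcd(7,7) = 1+4+7 = 12.
Pick's theorem gives I = A − B/2 + 1 = 42 − 12/2 + 1 = 37, so the closed region contains I + B = 37 + 12 = 49 lattice points.

49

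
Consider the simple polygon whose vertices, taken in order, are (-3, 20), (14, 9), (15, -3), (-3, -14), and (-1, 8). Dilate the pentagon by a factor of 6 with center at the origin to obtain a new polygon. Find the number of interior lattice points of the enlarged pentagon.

The shoelace formula gives twice the area as |[(-3)·9 − 14·20] + [14·(-3) − 15·9] + [15·(-14) − (-3)·(-3)] + [(-3)·8 − (-1)·(-14)] + [(-1)·20 − (-3)·8]| = 737, so the area is 368.5.
The number of boundary lattice points is Σ gcd(|Δx|,|Δy|) = gcd(17,11) + gcd(1,12) + gcd(18,11) + gcd(2,22) + gcd(2,12) = 1+1+1+2+2 = 7.
Scaling by 6 multiplies the area by 6² = 36 (so the new area is 13266) and multiplies the boundary lattice-point count by 6, giving 42.
By Pick's theorem, the interior count of the dilated polygon is 13266 − 42/2 + 1 = 13246.

13246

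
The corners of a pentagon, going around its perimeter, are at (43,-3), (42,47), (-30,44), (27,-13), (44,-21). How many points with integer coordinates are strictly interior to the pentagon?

2661

Using the shoelace formula, 2A = |[43·47 − 42·(-3)] + [42·44 − (-30)·47] + [(-30)·(-13) − 27·44] + [27·(-21) − 44·(-13)] + [44·(-3) − 43·(-21)]| = 5383, so the area is 2691.5.
The number of boundary lattice points is Σ gcd(|Δx|,|Δy|) = gcd(1,50) + gcd(72,3) + gcd(57,57) + gcd(17,8) + gcd(1,18) = 1+3+57+1+1 = 63.
Pick's theorem gives I = A − B/2 + 1 = 2691.5 − 63/2 + 1 = 2661.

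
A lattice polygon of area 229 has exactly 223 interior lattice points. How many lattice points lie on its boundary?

Pick's theorem gives A = I + B/2 − 1, so B = 2(A − I + 1) = 2(229 − 223 + 1) = 14.

14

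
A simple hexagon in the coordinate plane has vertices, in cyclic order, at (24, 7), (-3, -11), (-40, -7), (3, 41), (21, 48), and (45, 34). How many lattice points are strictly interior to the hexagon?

2465

By the shoelace formula, twice the signed area is |(24·(-11) − (-3)·7) + ((-3)·(-7) − (-40)·(-11)) + ((-40)·41 − 3·(-7)) + (3·48 − 21·41) + (21·34 − 45·48) + (45·7 − 24·34)| = 4945, so the area is 4945/2.
The number of boundary lattice points is Σ gcd(|Δx|,|Δy|) = gcd(27,18) + gcd(37,4) + gcd(43,48) + gcd(18,7) + gcd(24,14) + gcd(21,27) = 9+1+1+1+2+3 = 17.
By Pick's theorem A = I + B/2 − 1, so I = 4945/2 − 17/2 + 1 = 2465.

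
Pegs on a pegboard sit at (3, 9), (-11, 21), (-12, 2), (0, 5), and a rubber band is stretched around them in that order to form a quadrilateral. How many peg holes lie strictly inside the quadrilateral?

The shoelace formula gives twice the area as |(3·21 − (-11)·9) + ((-11)·2 − (-12)·21) + ((-12)·5 − 0·2) + (0·9 − 3·5)| = 317, so the area is 158.5.
The number of boundary lattice points is Σ gcd(|Δx|,|Δy|) = gcd(14,12) + gcd(1,19) + gcd(12,3) + gcd(3,4) = 2+1+3+1 = 7.
Pick's theorem gives I = A − B/2 + 1 = 158.5 − 7/2 + 1 = 156.

156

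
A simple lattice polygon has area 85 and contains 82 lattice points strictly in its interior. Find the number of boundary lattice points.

Pick's theorem gives A = I + B/2 − 1, so B = 2(A − I + 1) = 2(85 − 82 + 1) = 8.

8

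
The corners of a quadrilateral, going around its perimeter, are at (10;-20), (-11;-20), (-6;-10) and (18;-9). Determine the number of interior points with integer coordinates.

220

Using the shoelace formula, 2A = |[10·(-20) − (-11)·(-20)] + [(-11)·(-10) − (-6)·(-20)] + [(-6)·(-9) − 18·(-10)] + [18·(-20) − 10·(-9)]| = 466, so the area is 233.
Summing gcd(|Δx|,|Δy|) over the edges gives the boundary count: gcd(21,0) + gcd(5,10) + gcd(24,1) + gcd(8,11) = 21+5+1+1 = 28.
Pick's theorem gives I = A − B/2 + 1 = 233 − 28/2 + 1 = 220.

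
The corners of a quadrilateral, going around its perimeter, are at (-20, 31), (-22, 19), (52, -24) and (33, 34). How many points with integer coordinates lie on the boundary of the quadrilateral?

5

Along each edge there are gcd(|Δx|,|Δy|)+1 lattice points, so counting each shared vertex once the boundary has gcd(2,12) + gcd(74,43) + gcd(19,58) + gcd(53,3) = 2+1+1+1 = 5.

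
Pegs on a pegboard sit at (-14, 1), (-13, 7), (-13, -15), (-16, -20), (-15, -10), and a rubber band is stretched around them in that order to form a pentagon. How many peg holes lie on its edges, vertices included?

Summing gcd(|Δx|,|Δy|) over the edges gives the boundary count: gcd(1,6) + gcd(0,22) + gcd(3,5) + gcd(1,10) + gcd(1,11) = 1+22+1+1+1 = 26.

26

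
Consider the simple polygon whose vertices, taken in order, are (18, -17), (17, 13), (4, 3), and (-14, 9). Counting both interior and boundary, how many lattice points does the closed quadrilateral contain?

The shoelace formula gives twice the area as |(18·13 − 17·(-17)) + (17·3 − 4·13) + (4·9 − (-14)·3) + ((-14)·(-17) − 18·9)| = 676, so the area is 338.
Summing gcd(|Δx|,|Δy|) over the edges gives the boundary count: gcd(1,30) + gcd(13,10) + gcd(18,6) + gcd(32,26) = 1+1+6+2 = 10.
Pick's theorem gives I = A − B/2 + 1 = 338 − 10/2 + 1 = 334, so the closed region contains I + B = 334 + 10 = 344 lattice points.

344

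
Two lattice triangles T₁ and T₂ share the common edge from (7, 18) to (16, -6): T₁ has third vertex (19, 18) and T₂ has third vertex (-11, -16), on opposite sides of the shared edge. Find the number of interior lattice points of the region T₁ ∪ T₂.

The union is the simple quadrilateral with vertices (7, 18), (19, 18), (16, -6), (-11, -16) in order.
Using the shoelace formula, 2A = |(7·18 − 19·18) + (19·(-6) − 16·18) + (16·(-16) − (-11)·(-6)) + ((-11)·18 − 7·(-16))| = 1026, so the area is 513.
The number of boundary lattice points is Σ gcd(|Δx|,|Δy|) = gcd(12,0) + gcd(3,24) + gcd(27,10) + gcd(18,34) = 12+3+1+2 = 18.
By Pick's theorem I = A − B/2 + 1 = 513 − 18/2 + 1 = 505.

505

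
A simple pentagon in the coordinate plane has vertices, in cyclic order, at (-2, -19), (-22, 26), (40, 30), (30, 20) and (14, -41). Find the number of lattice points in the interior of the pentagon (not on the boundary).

The shoelace formula gives twice the area as |((-2)·26 − (-22)·(-19)) + ((-22)·30 − 40·26) + (40·20 − 30·30) + (30·(-41) − 14·20) + (14·(-19) − (-2)·(-41))| = 4128, so the area is 2064.
Along each edge there are gcd(|Δx|,|Δy|)+1 lattice points, so counting each shared vertex once the boundary has gcd(20,45) + gcd(62,4) + gcd(10,10) + gcd(16,61) + gcd(16,22) = 5+2+10+1+2 = 20.
Pick's theorem gives I = A − B/2 + 1 = 2064 − 20/2 + 1 = 2055.

2055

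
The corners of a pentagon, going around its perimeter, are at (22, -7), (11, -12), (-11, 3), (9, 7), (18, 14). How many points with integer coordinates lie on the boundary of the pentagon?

8

Along each edge there are gcd(|Δx|,|Δy|)+1 lattice points, so counting each shared vertex once the boundary has gcd(11,5) + gcd(22,15) + gcd(20,4) + gcd(9,7) + gcd(4,21) = 1+1+4+1+1 = 8.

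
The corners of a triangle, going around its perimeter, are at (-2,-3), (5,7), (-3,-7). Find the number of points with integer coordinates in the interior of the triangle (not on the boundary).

8

The shoelace formula gives twice the area as |((-2)·7 − 5·(-3)) + (5·(-7) − (-3)·7) + ((-3)·(-3) − (-2)·(-7))| = 18, so the area is 9.
Summing gcd(|Δx|,|Δy|) over the edges gives the boundary count: gcd(7,10) + gcd(8,14) + gcd(1,4) = 1+2+1 = 4.
Pick's theorem gives I = A − B/2 + 1 = 9 − 4/2 + 1 = 8.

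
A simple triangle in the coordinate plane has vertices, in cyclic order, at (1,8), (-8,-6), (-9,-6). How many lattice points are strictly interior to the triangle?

Using the shoelace formula, 2A = |(1·(-6) − (-8)·8) + ((-8)·(-6) − (-9)·(-6)) + ((-9)·8 − 1·(-6))| = 14, so the area is 7.
Summing gcd(|Δx|,|Δy|) over the edges gives the boundary count: gcd(9,14) + gcd(1,0) + gcd(10,14) = 1+1+2 = 4.
Pick's theorem gives I = A − B/2 + 1 = 7 − 4/2 + 1 = 6.

6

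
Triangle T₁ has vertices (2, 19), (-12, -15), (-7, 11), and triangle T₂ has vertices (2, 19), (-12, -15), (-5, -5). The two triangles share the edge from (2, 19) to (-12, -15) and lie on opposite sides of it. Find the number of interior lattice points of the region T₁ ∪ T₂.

145

The union is the simple quadrilateral with vertices (2, 19), (-7, 11), (-12, -15), (-5, -5) in order.
The shoelace formula gives twice the area as |(2·11 − (-7)·19) + ((-7)·(-15) − (-12)·11) + ((-12)·(-5) − (-5)·(-15)) + ((-5)·19 − 2·(-5))| = 292, so the area is 146.
The number of boundary lattice points is Σ gcd(|Δx|,|Δy|) = gcd(9,8) + gcd(5,26) + gcd(7,10) + gcd(7,24) = 1+1+1+1 = 4.
By Pick's theorem I = A − B/2 + 1 = 146 − 4/2 + 1 = 145.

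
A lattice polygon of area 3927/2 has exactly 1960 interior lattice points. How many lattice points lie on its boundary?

9

Pick's theorem gives A = I + B/2 − 1, so B = 2(A − I + 1) = 2(3927/2 − 1960 + 1) = 9.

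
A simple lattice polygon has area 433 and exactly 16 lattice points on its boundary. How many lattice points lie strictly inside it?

426

From Pick's theorem, I = A − B/2 + 1 = 433 − 16/2 + 1 = 426.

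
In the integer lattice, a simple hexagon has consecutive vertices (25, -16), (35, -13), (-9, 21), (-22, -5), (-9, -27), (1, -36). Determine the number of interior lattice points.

The shoelace formula gives twice the area as |[25·(-13) − 35·(-16)] + [35·21 − (-9)·(-13)] + [(-9)·(-5) − (-22)·21] + [(-22)·(-27) − (-9)·(-5)] + [(-9)·(-36) − 1·(-27)] + [1·(-16) − 25·(-36)]| = 3144, so the area is 1572.
The number of boundary lattice points is Σ gcd(|Δx|,|Δy|) = gcd(10,3) + gcd(44,34) + gcd(13,26) + gcd(13,22) + gcd(10,9) + gcd(24,20) = 1+2+13+1+1+4 = 22.
Pick's theorem gives I = A − B/2 + 1 = 1572 − 22/2 + 1 = 1562.

1562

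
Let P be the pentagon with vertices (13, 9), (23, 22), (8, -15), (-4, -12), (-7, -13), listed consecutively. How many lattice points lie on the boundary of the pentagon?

The number of boundary lattice points is Σ gcd(|Δx|,|Δy|) = gcd(10,13) + gcd(15,37) + gcd(12,3) + gcd(3,1) + gcd(20,22) = 1+1+3+1+2 = 8.

8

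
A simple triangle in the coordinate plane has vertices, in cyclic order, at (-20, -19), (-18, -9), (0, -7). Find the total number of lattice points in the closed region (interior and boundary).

93

Using the shoelace formula, 2A = |((-20)·(-9) − (-18)·(-19)) + ((-18)·(-7) − 0·(-9)) + (0·(-19) − (-20)·(-7))| = 176, so the area is 88.
The number of boundary lattice points is Σ gcd(|Δx|,|Δy|) = gcd(2,10) + gcd(18,2) + gcd(20,12) = 2+2+4 = 8.
Pick's theorem gives I = A − B/2 + 1 = 88 − 8/2 + 1 = 85, so the closed region contains I + B = 85 + 8 = 93 lattice points.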